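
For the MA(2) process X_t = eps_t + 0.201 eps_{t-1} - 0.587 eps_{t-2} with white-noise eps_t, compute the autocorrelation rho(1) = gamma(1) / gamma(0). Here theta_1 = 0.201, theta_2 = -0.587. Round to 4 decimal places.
\rho(1) = 0.0599

For an MA(q) process with theta_0 = 1, the autocovariance is
  gamma(k) = sigma^2 * sum_{i=0..q-k} theta_i * theta_{i+k},
and rho(k) = gamma(k) / gamma(0). Sigma^2 cancels.
  numerator   = (1)*(0.201) + (0.201)*(-0.587) = 0.083013.
  denominator = (1)^2 + (0.201)^2 + (-0.587)^2 = 1.38497.
  rho(1) = 0.083013 / 1.38497 = 0.0599.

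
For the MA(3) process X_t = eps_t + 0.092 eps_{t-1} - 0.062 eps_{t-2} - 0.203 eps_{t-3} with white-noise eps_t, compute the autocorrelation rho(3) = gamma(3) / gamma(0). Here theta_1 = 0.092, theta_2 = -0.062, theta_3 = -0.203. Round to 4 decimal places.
\rho(3) = -0.1927

For an MA(q) process with theta_0 = 1, the autocovariance is
  gamma(k) = sigma^2 * sum_{i=0..q-k} theta_i * theta_{i+k},
and rho(k) = gamma(k) / gamma(0). Sigma^2 cancels.
  numerator   = (1)*(-0.203) = -0.203.
  denominator = (1)^2 + (0.092)^2 + (-0.062)^2 + (-0.203)^2 = 1.053517.
  rho(3) = -0.203 / 1.053517 = -0.1927.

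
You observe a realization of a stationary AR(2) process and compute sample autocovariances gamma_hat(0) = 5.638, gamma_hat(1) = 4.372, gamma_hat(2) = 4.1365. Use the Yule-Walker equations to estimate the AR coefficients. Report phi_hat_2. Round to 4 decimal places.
\hat\phi_{2} = 0.3320

The Yule-Walker equations for an AR(p) process read, in matrix form,
  Gamma_p phi = r_p,   with   (Gamma_p)_{ij} = gamma(|i - j|),
                       (r_p)_i = gamma(i),   i,j = 1..p.
Substitute the sample gammas (Toeplitz matrix and right-hand side of size 2):
  Gamma_p = [[5.638, 4.372], [4.372, 5.638]]
  r_p     = [4.372, 4.1365]
Written out:
  5.638 phi_1 + 4.372 phi_2 = 4.372
  4.372 phi_1 + 5.638 phi_2 = 4.1365
Solve by Cramer's rule:
  det = gamma(0)^2 - gamma(1)^2 = (5.638)^2 - (4.372)^2 = 31.787044 - 19.114384 = 12.67266
  phi_hat_1 = [gamma(1) gamma(0) - gamma(1) gamma(2)] / det = [(4.372)(5.638) - (4.372)(4.1365)] / 12.67266 = 6.564558 / 12.67266 = 0.518
  phi_hat_2 = [gamma(0) gamma(2) - gamma(1)^2] / det = [(5.638)(4.1365) - (4.372)^2] / 12.67266 = 4.207203 / 12.67266 = 0.332
So phi_hat = [0.5180, 0.3320].
Therefore phi_hat_2 = 0.3320.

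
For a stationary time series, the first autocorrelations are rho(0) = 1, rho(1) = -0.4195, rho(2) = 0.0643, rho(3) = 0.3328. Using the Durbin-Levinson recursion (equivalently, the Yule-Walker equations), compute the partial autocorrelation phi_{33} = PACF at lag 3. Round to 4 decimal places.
\phi_{33} = 0.3790

The PACF at lag k is phi_{kk}, the last component of the solution
to the Yule-Walker system G_k phi = r_k where
  (G_k)_{ij} = rho(|i - j|), (r_k)_i = rho(i), i,j = 1..k.
Equivalently, Durbin-Levinson gives phi_{kk} iteratively:
  phi_{11} = rho(1)
  phi_{kk} = [rho(k) - sum_{j=1..k-1} phi_{k-1,j} rho(k-j)]
            / [1 - sum_{j=1..k-1} phi_{k-1,j} rho(j)],
  phi_{k,j} = phi_{k-1,j} - phi_{kk} phi_{k-1,k-j},  j = 1..k-1.
Step k = 1:
  phi_11 = rho(1) = -0.4195.
Step k = 2:
  phi_22 = [rho(2) - phi_11 rho(1)] / [1 - phi_11 rho(1)] = [0.0643 - (-0.4195)(-0.4195)] / [1 - (-0.4195)(-0.4195)]
         = -0.11168025 / 0.82401975 = -0.135531.
  Update: phi_21 = phi_11 - phi_22 phi_11 = -0.4195 - (-0.135531)(-0.4195) = -0.476355.
Step k = 3:
  phi_33 = [rho(3) - phi_21 rho(2) - phi_22 rho(1)] / [1 - phi_21 rho(1) - phi_22 rho(2)]
    numerator   = 0.3328 - (-0.476355)(0.0643) - (-0.135531)(-0.4195) = 0.30657437
    denominator = 1 - (-0.476355)(-0.4195) - (-0.135531)(0.0643) = 0.80888361
  phi_33 = 0.30657437 / 0.80888361 = 0.379.
Therefore phi_{33} = 0.3790.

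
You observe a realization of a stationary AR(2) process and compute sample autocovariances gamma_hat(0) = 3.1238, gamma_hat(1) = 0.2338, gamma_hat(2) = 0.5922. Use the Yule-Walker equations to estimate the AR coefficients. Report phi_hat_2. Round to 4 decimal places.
\hat\phi_{2} = 0.1850

The Yule-Walker equations for an AR(p) process read, in matrix form,
  Gamma_p phi = r_p,   with   (Gamma_p)_{ij} = gamma(|i - j|),
                       (r_p)_i = gamma(i),   i,j = 1..p.
Substitute the sample gammas (Toeplitz matrix and right-hand side of size 2):
  Gamma_p = [[3.1238, 0.2338], [0.2338, 3.1238]]
  r_p     = [0.2338, 0.5922]
Written out:
  3.1238 phi_1 + 0.2338 phi_2 = 0.2338
  0.2338 phi_1 + 3.1238 phi_2 = 0.5922
Solve by Cramer's rule:
  det = gamma(0)^2 - gamma(1)^2 = (3.1238)^2 - (0.2338)^2 = 9.75812644 - 0.05466244 = 9.703464
  phi_hat_1 = [gamma(1) gamma(0) - gamma(1) gamma(2)] / det = [(0.2338)(3.1238) - (0.2338)(0.5922)] / 9.703464 = 0.59188808 / 9.703464 = 0.061
  phi_hat_2 = [gamma(0) gamma(2) - gamma(1)^2] / det = [(3.1238)(0.5922) - (0.2338)^2] / 9.703464 = 1.79525192 / 9.703464 = 0.185
So phi_hat = [0.0610, 0.1850].
Therefore phi_hat_2 = 0.1850.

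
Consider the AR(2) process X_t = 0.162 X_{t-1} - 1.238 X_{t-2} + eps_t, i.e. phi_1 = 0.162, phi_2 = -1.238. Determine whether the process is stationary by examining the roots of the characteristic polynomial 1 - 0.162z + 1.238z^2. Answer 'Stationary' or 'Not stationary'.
\text{Not stationary}

The AR(p) characteristic polynomial is P(z) = 1 - 0.162z + 1.238z^2.
Stationarity requires all roots to lie outside the unit circle, i.e. |z| > 1 for every root.
Set 1 + (-0.162) z + (1.238) z^2 = 0, i.e. a z^2 + b z + c = 0 with a = 1.238, b = -0.162, c = 1.
Discriminant D = b^2 - 4ac = (-0.162)^2 - 4*(1.238)*1 = 0.026244 - (4.952) = -4.925756.
D < 0, so the roots are the complex-conjugate pair z = (-b +/- i sqrt(-D)) / (2a) = 0.0654 +/- 0.8964i.
For a conjugate pair |z|^2 = z * conj(z) = (product of roots) = c/a = 1/(1.238) = 0.807754, so |z| = sqrt(0.807754) = 0.8988 for both roots.
Moduli of all roots: 0.8988, 0.8988.
All moduli strictly greater than 1? No.
Verdict: Not stationary.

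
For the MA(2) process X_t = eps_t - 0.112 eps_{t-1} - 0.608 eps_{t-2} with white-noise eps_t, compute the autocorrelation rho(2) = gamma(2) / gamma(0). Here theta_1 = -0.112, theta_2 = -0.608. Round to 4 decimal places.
\rho(2) = -0.4399

For an MA(q) process with theta_0 = 1, the autocovariance is
  gamma(k) = sigma^2 * sum_{i=0..q-k} theta_i * theta_{i+k},
and rho(k) = gamma(k) / gamma(0). Sigma^2 cancels.
  numerator   = (1)*(-0.608) = -0.608.
  denominator = (1)^2 + (-0.112)^2 + (-0.608)^2 = 1.382208.
  rho(2) = -0.608 / 1.382208 = -0.4399.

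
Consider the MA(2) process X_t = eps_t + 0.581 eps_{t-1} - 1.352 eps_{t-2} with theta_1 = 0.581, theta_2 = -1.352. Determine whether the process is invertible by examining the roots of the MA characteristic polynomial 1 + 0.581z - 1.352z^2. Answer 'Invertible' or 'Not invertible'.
\text{Not invertible}

The MA(q) characteristic polynomial is P(z) = 1 + 0.581z - 1.352z^2.
Invertibility requires all roots to lie outside the unit circle, i.e. |z| > 1 for every root.
Set 1 + (0.581) z + (-1.352) z^2 = 0, i.e. a z^2 + b z + c = 0 with a = -1.352, b = 0.581, c = 1.
Discriminant D = b^2 - 4ac = (0.581)^2 - 4*(-1.352)*1 = 0.337561 - (-5.408) = 5.745561.
D >= 0, so the roots are real: z = (-b +/- sqrt(D)) / (2a) = (-0.581 +/- 2.39699) / (-2.704).
  z_1 = (-0.581 + 2.39699) / (-2.704) = -0.6716,   |z_1| = 0.6716.
  z_2 = (-0.581 - 2.39699) / (-2.704) = 1.1013,   |z_2| = 1.1013.
Moduli of all roots: 0.6716, 1.1013.
All moduli strictly greater than 1? No.
Verdict: Not invertible.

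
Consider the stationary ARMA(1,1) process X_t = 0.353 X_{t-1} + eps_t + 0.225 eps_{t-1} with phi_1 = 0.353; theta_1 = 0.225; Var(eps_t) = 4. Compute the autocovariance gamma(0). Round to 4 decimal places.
\gamma(0) = 5.5266

Multiply the model equation by X_{t-k} and take expectations. With theta_0 = psi_0 = 1 and psi_j the MA(infinity) weights, this gives
  gamma(k) - sum_i phi_i gamma(k-i) = c_k,
  c_k = sigma^2 * sum_{j=k..q} theta_j psi_{j-k}   (c_k = 0 for k > q),
using gamma(-m) = gamma(m).
psi-weights needed (psi_j = theta_j + sum_i phi_i psi_{j-i}):
  psi_1 = theta_1 + phi_1 = 0.225 + (0.353) = 0.578
Right-hand sides:
  c_0 = sigma^2 (1 + theta_1 psi_1) = 4 * (1 + (0.225)(0.578)) = 4 * 1.13005 = 4.5202
  c_1 = sigma^2 theta_1 = 4 * (0.225) = 0.9
  c_2 = 0
Equations for k = 0 and k = 1 (AR order 1):
  gamma(0) = phi_1 gamma(1) + c_0
  gamma(1) = phi_1 gamma(0) + c_1
Substituting the second into the first: gamma(0) (1 - phi_1^2) = c_0 + phi_1 c_1, so
  gamma(0) = (c_0 + phi_1 c_1) / (1 - phi_1^2) = (4.5202 + (0.353)(0.9)) / (1 - (0.353)^2) = 4.8379 / 0.875391 = 5.526559.
Therefore gamma(0) = 5.5266 (to 4 decimal places).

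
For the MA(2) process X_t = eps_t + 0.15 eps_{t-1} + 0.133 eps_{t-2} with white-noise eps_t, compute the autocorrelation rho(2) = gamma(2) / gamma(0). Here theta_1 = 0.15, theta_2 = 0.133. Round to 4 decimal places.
\rho(2) = 0.1279

For an MA(q) process with theta_0 = 1, the autocovariance is
  gamma(k) = sigma^2 * sum_{i=0..q-k} theta_i * theta_{i+k},
and rho(k) = gamma(k) / gamma(0). Sigma^2 cancels.
  numerator   = (1)*(0.133) = 0.133.
  denominator = (1)^2 + (0.15)^2 + (0.133)^2 = 1.040189.
  rho(2) = 0.133 / 1.040189 = 0.1279.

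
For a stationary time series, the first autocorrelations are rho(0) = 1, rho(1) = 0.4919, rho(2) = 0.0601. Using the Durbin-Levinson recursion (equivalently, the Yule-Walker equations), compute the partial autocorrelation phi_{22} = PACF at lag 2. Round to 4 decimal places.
\phi_{22} = -0.2399

The PACF at lag k is phi_{kk}, the last component of the solution
to the Yule-Walker system G_k phi = r_k where
  (G_k)_{ij} = rho(|i - j|), (r_k)_i = rho(i), i,j = 1..k.
Equivalently, Durbin-Levinson gives phi_{kk} iteratively:
  phi_{11} = rho(1)
  phi_{kk} = [rho(k) - sum_{j=1..k-1} phi_{k-1,j} rho(k-j)]
            / [1 - sum_{j=1..k-1} phi_{k-1,j} rho(j)],
  phi_{k,j} = phi_{k-1,j} - phi_{kk} phi_{k-1,k-j},  j = 1..k-1.
Step k = 1:
  phi_11 = rho(1) = 0.4919.
Step k = 2:
  phi_22 = [rho(2) - phi_11 rho(1)] / [1 - phi_11 rho(1)] = [0.0601 - (0.4919)(0.4919)] / [1 - (0.4919)(0.4919)]
         = -0.18186561 / 0.75803439 = -0.2399.
Therefore phi_{22} = -0.2399.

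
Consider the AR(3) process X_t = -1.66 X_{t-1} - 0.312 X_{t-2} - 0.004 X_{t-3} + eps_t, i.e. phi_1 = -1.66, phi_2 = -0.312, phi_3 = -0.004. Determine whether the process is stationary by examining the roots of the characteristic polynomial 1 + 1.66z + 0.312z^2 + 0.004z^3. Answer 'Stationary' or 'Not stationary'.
\text{Not stationary}

The AR(p) characteristic polynomial is P(z) = 1 + 1.66z + 0.312z^2 + 0.004z^3.
Stationarity requires all roots to lie outside the unit circle, i.e. |z| > 1 for every root.
Degree 3: look for a simple real root z0 first, then factor out (1 - z/z0) and solve the remaining quadratic.
Testing z0 = -5: P(-5) = 1 + (1.66)(-5) + (0.312)(-5)^2 + (0.004)(-5)^3
  = 1 + (-8.3) + (7.8) + (-0.5) = 0.  So z_0 = -5 is a root, |z_0| = 5.
Divide out the factor (1 + 0.2 z) = (1 - z/z0) (since 1/z0 = -0.2):
  P(z) = (1 + 0.2 z)(1 + (1.46) z + (0.02) z^2)
  [check: z-coef 1.46 - (-0.2) = 1.66; z^2-coef 0.02 - (-0.2)(1.46) = 0.312; z^3-coef -(-0.2)(0.02) = 0.004.]
Remaining roots from the quadratic factor 1 + (1.46) z + (0.02) z^2:
  Set 1 + (1.46) z + (0.02) z^2 = 0, i.e. a z^2 + b z + c = 0 with a = 0.02, b = 1.46, c = 1.
  Discriminant D = b^2 - 4ac = (1.46)^2 - 4*(0.02)*1 = 2.1316 - (0.08) = 2.0516.
  D >= 0, so the roots are real: z = (-b +/- sqrt(D)) / (2a) = (-1.46 +/- 1.432341) / (0.04).
    z_1 = (-1.46 + 1.432341) / (0.04) = -0.6915,   |z_1| = 0.6915.
    z_2 = (-1.46 - 1.432341) / (0.04) = -72.3085,   |z_2| = 72.3085.
Moduli of all roots: 5.0000, 0.6915, 72.3085.
All moduli strictly greater than 1? No.
Verdict: Not stationary.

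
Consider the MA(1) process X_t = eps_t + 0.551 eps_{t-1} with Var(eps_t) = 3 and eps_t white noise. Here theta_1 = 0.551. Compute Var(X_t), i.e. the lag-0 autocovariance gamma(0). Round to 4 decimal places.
\gamma(0) = 3.9108

For an MA(q) process X_t = eps_t + sum_i theta_i eps_{t-i} with
Var(eps_t) = sigma^2, the variance is
  gamma(0) = sigma^2 * (1 + sum_i theta_i^2).
  sum_i theta_i^2 = (0.551)^2 = 0.303601.
  gamma(0) = 3 * (1 + 0.303601) = 3 * 1.303601 = 3.910803, which rounds to 3.9108.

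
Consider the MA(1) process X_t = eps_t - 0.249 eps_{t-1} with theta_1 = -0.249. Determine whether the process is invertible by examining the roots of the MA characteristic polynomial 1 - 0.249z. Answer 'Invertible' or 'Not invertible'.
\text{Invertible}

The MA(q) characteristic polynomial is P(z) = 1 - 0.249z.
Invertibility requires all roots to lie outside the unit circle, i.e. |z| > 1 for every root.
This is linear in z: 1 + (-0.249) z = 0  =>  z = -1/(-0.249) = 4.016064,  |z| = 4.016064.
Moduli of all roots: 4.0161.
All moduli strictly greater than 1? Yes.
Verdict: Invertible.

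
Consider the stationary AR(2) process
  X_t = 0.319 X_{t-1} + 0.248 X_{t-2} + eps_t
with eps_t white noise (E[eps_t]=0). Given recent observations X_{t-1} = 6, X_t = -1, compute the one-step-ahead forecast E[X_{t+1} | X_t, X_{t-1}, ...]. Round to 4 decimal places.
E[X_{t+1} \mid \mathcal F_t] = 1.1690

For an AR(p) model X_t = c + sum_i phi_i X_{t-i} + eps_t, the
one-step-ahead conditional mean is
  E[X_{t+1} | X_t, ...] = c + sum_i phi_i X_{t+1-i}.
Substitute known values:
  E[X_{t+1} | ...] = (0.319) * (-1) + (0.248) * (6)
                   = 1.1690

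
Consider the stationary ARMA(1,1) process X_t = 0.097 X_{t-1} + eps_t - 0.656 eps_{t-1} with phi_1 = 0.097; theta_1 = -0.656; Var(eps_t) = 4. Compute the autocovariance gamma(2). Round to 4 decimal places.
\gamma(2) = -0.2050

Multiply the model equation by X_{t-k} and take expectations. With theta_0 = psi_0 = 1 and psi_j the MA(infinity) weights, this gives
  gamma(k) - sum_i phi_i gamma(k-i) = c_k,
  c_k = sigma^2 * sum_{j=k..q} theta_j psi_{j-k}   (c_k = 0 for k > q),
using gamma(-m) = gamma(m).
psi-weights needed (psi_j = theta_j + sum_i phi_i psi_{j-i}):
  psi_1 = theta_1 + phi_1 = -0.656 + (0.097) = -0.559
Right-hand sides:
  c_0 = sigma^2 (1 + theta_1 psi_1) = 4 * (1 + (-0.656)(-0.559)) = 4 * 1.366704 = 5.466816
  c_1 = sigma^2 theta_1 = 4 * (-0.656) = -2.624
  c_2 = 0
Equations for k = 0 and k = 1 (AR order 1):
  gamma(0) = phi_1 gamma(1) + c_0
  gamma(1) = phi_1 gamma(0) + c_1
Substituting the second into the first: gamma(0) (1 - phi_1^2) = c_0 + phi_1 c_1, so
  gamma(0) = (c_0 + phi_1 c_1) / (1 - phi_1^2) = (5.466816 + (0.097)(-2.624)) / (1 - (0.097)^2) = 5.212288 / 0.990591 = 5.261796.
  gamma(1) = phi_1 gamma(0) + c_1 = (0.097)(5.261796) + (-2.624) = -2.113606.
For k = 2 (> q): gamma(2) = phi_1 gamma(1) = (0.097)(-2.113606) = -0.20502.
Therefore gamma(2) = -0.2050 (to 4 decimal places).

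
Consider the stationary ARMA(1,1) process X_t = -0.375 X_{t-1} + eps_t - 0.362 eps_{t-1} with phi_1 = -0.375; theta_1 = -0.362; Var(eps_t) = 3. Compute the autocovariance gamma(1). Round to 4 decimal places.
\gamma(1) = -2.9221

Multiply the model equation by X_{t-k} and take expectations. With theta_0 = psi_0 = 1 and psi_j the MA(infinity) weights, this gives
  gamma(k) - sum_i phi_i gamma(k-i) = c_k,
  c_k = sigma^2 * sum_{j=k..q} theta_j psi_{j-k}   (c_k = 0 for k > q),
using gamma(-m) = gamma(m).
psi-weights needed (psi_j = theta_j + sum_i phi_i psi_{j-i}):
  psi_1 = theta_1 + phi_1 = -0.362 + (-0.375) = -0.737
Right-hand sides:
  c_0 = sigma^2 (1 + theta_1 psi_1) = 3 * (1 + (-0.362)(-0.737)) = 3 * 1.266794 = 3.800382
  c_1 = sigma^2 theta_1 = 3 * (-0.362) = -1.086
  c_2 = 0
Equations for k = 0 and k = 1 (AR order 1):
  gamma(0) = phi_1 gamma(1) + c_0
  gamma(1) = phi_1 gamma(0) + c_1
Substituting the second into the first: gamma(0) (1 - phi_1^2) = c_0 + phi_1 c_1, so
  gamma(0) = (c_0 + phi_1 c_1) / (1 - phi_1^2) = (3.800382 + (-0.375)(-1.086)) / (1 - (-0.375)^2) = 4.207632 / 0.859375 = 4.896154.
  gamma(1) = phi_1 gamma(0) + c_1 = (-0.375)(4.896154) + (-1.086) = -2.922058.
Therefore gamma(1) = -2.9221 (to 4 decimal places).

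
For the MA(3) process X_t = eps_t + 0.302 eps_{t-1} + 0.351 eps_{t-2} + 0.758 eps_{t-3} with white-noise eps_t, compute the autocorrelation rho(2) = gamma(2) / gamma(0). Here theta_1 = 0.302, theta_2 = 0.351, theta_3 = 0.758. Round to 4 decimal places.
\rho(2) = 0.3242

For an MA(q) process with theta_0 = 1, the autocovariance is
  gamma(k) = sigma^2 * sum_{i=0..q-k} theta_i * theta_{i+k},
and rho(k) = gamma(k) / gamma(0). Sigma^2 cancels.
  numerator   = (1)*(0.351) + (0.302)*(0.758) = 0.579916.
  denominator = (1)^2 + (0.302)^2 + (0.351)^2 + (0.758)^2 = 1.788969.
  rho(2) = 0.579916 / 1.788969 = 0.3242.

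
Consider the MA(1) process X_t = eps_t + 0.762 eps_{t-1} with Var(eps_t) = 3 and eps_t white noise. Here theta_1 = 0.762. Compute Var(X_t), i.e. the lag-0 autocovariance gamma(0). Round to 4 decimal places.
\gamma(0) = 4.7419

For an MA(q) process X_t = eps_t + sum_i theta_i eps_{t-i} with
Var(eps_t) = sigma^2, the variance is
  gamma(0) = sigma^2 * (1 + sum_i theta_i^2).
  sum_i theta_i^2 = (0.762)^2 = 0.580644.
  gamma(0) = 3 * (1 + 0.580644) = 3 * 1.580644 = 4.741932, which rounds to 4.7419.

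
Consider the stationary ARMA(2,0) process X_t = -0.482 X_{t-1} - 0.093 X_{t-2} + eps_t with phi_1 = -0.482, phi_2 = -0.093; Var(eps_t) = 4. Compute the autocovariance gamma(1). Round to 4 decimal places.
\gamma(1) = -2.2089

Multiply the model equation by X_{t-k} and take expectations. With theta_0 = psi_0 = 1 and psi_j the MA(infinity) weights, this gives
  gamma(k) - sum_i phi_i gamma(k-i) = c_k,
  c_k = sigma^2 * sum_{j=k..q} theta_j psi_{j-k}   (c_k = 0 for k > q),
using gamma(-m) = gamma(m).
Pure AR (q = 0): c_0 = sigma^2 = 4, c_k = 0 for k >= 1.
Equations for k = 0, 1, 2 (AR order 2, c_2 = 0):
  (E0) gamma(0) = phi_1 gamma(1) + phi_2 gamma(2) + c_0
  (E1) gamma(1) = phi_1 gamma(0) + phi_2 gamma(1) + c_1
  (E2) gamma(2) = phi_1 gamma(1) + phi_2 gamma(0)
From (E1): gamma(1) = A gamma(0) + B with
  A = phi_1 / (1 - phi_2) = -0.482 / 1.093 = -0.440988,   B = c_1 / (1 - phi_2) = 0 / 1.093 = 0.
Insert (E2) into (E0): gamma(0) (1 - phi_2^2) = phi_1 (1 + phi_2) gamma(1) + c_0.
  phi_1 (1 + phi_2) = (-0.482)(0.907) = -0.437174,   1 - phi_2^2 = 0.991351.
Replace gamma(1) by A gamma(0) + B and collect gamma(0):
  gamma(0) [0.991351 - (-0.437174)(-0.440988)] = c_0 = 4
  gamma(0) * 0.798562 = 4
  gamma(0) = 4 / 0.798562 = 5.009001.
  gamma(1) = A gamma(0) = (-0.440988)(5.009001) = -2.20891.
Therefore gamma(1) = -2.2089 (to 4 decimal places).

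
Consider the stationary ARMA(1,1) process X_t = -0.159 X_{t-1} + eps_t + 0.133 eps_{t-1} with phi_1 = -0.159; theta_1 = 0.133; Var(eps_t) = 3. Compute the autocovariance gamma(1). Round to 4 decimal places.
\gamma(1) = -0.0783

Multiply the model equation by X_{t-k} and take expectations. With theta_0 = psi_0 = 1 and psi_j the MA(infinity) weights, this gives
  gamma(k) - sum_i phi_i gamma(k-i) = c_k,
  c_k = sigma^2 * sum_{j=k..q} theta_j psi_{j-k}   (c_k = 0 for k > q),
using gamma(-m) = gamma(m).
psi-weights needed (psi_j = theta_j + sum_i phi_i psi_{j-i}):
  psi_1 = theta_1 + phi_1 = 0.133 + (-0.159) = -0.026
Right-hand sides:
  c_0 = sigma^2 (1 + theta_1 psi_1) = 3 * (1 + (0.133)(-0.026)) = 3 * 0.996542 = 2.989626
  c_1 = sigma^2 theta_1 = 3 * (0.133) = 0.399
  c_2 = 0
Equations for k = 0 and k = 1 (AR order 1):
  gamma(0) = phi_1 gamma(1) + c_0
  gamma(1) = phi_1 gamma(0) + c_1
Substituting the second into the first: gamma(0) (1 - phi_1^2) = c_0 + phi_1 c_1, so
  gamma(0) = (c_0 + phi_1 c_1) / (1 - phi_1^2) = (2.989626 + (-0.159)(0.399)) / (1 - (-0.159)^2) = 2.926185 / 0.974719 = 3.002081.
  gamma(1) = phi_1 gamma(0) + c_1 = (-0.159)(3.002081) + (0.399) = -0.078331.
Therefore gamma(1) = -0.0783 (to 4 decimal places).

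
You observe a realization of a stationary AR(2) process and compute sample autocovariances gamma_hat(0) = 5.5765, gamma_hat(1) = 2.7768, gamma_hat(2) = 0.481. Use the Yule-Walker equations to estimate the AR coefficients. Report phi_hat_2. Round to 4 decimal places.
\hat\phi_{2} = -0.2150

The Yule-Walker equations for an AR(p) process read, in matrix form,
  Gamma_p phi = r_p,   with   (Gamma_p)_{ij} = gamma(|i - j|),
                       (r_p)_i = gamma(i),   i,j = 1..p.
Substitute the sample gammas (Toeplitz matrix and right-hand side of size 2):
  Gamma_p = [[5.5765, 2.7768], [2.7768, 5.5765]]
  r_p     = [2.7768, 0.481]
Written out:
  5.5765 phi_1 + 2.7768 phi_2 = 2.7768
  2.7768 phi_1 + 5.5765 phi_2 = 0.481
Solve by Cramer's rule:
  det = gamma(0)^2 - gamma(1)^2 = (5.5765)^2 - (2.7768)^2 = 31.09735225 - 7.71061824 = 23.38673401
  phi_hat_1 = [gamma(1) gamma(0) - gamma(1) gamma(2)] / det = [(2.7768)(5.5765) - (2.7768)(0.481)] / 23.38673401 = 14.1491844 / 23.38673401 = 0.605
  phi_hat_2 = [gamma(0) gamma(2) - gamma(1)^2] / det = [(5.5765)(0.481) - (2.7768)^2] / 23.38673401 = -5.02832174 / 23.38673401 = -0.215
So phi_hat = [0.6050, -0.2150].
Therefore phi_hat_2 = -0.2150.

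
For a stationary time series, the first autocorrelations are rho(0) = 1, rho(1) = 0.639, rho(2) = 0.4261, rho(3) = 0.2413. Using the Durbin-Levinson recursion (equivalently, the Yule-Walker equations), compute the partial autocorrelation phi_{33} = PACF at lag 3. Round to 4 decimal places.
\phi_{33} = -0.0710

The PACF at lag k is phi_{kk}, the last component of the solution
to the Yule-Walker system G_k phi = r_k where
  (G_k)_{ij} = rho(|i - j|), (r_k)_i = rho(i), i,j = 1..k.
Equivalently, Durbin-Levinson gives phi_{kk} iteratively:
  phi_{11} = rho(1)
  phi_{kk} = [rho(k) - sum_{j=1..k-1} phi_{k-1,j} rho(k-j)]
            / [1 - sum_{j=1..k-1} phi_{k-1,j} rho(j)],
  phi_{k,j} = phi_{k-1,j} - phi_{kk} phi_{k-1,k-j},  j = 1..k-1.
Step k = 1:
  phi_11 = rho(1) = 0.639.
Step k = 2:
  phi_22 = [rho(2) - phi_11 rho(1)] / [1 - phi_11 rho(1)] = [0.4261 - (0.639)(0.639)] / [1 - (0.639)(0.639)]
         = 0.017779 / 0.591679 = 0.030048.
  Update: phi_21 = phi_11 - phi_22 phi_11 = 0.639 - (0.030048)(0.639) = 0.619799.
Step k = 3:
  phi_33 = [rho(3) - phi_21 rho(2) - phi_22 rho(1)] / [1 - phi_21 rho(1) - phi_22 rho(2)]
    numerator   = 0.2413 - (0.619799)(0.4261) - (0.030048)(0.639) = -0.04199731
    denominator = 1 - (0.619799)(0.639) - (0.030048)(0.4261) = 0.59114477
  phi_33 = -0.04199731 / 0.59114477 = -0.071.
Therefore phi_{33} = -0.0710.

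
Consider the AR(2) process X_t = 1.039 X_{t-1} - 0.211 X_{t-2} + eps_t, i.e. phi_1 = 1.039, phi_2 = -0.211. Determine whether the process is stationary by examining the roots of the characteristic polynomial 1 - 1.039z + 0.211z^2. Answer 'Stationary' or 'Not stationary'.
\text{Stationary}

The AR(p) characteristic polynomial is P(z) = 1 - 1.039z + 0.211z^2.
Stationarity requires all roots to lie outside the unit circle, i.e. |z| > 1 for every root.
Set 1 + (-1.039) z + (0.211) z^2 = 0, i.e. a z^2 + b z + c = 0 with a = 0.211, b = -1.039, c = 1.
Discriminant D = b^2 - 4ac = (-1.039)^2 - 4*(0.211)*1 = 1.079521 - (0.844) = 0.235521.
D >= 0, so the roots are real: z = (-b +/- sqrt(D)) / (2a) = (1.039 +/- 0.485305) / (0.422).
  z_1 = (1.039 + 0.485305) / (0.422) = 3.6121,   |z_1| = 3.6121.
  z_2 = (1.039 - 0.485305) / (0.422) = 1.3121,   |z_2| = 1.3121.
Moduli of all roots: 3.6121, 1.3121.
All moduli strictly greater than 1? Yes.
Verdict: Stationary.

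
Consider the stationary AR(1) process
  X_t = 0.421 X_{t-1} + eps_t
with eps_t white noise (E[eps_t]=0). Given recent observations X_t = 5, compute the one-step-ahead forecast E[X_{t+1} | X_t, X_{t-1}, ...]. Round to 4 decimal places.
E[X_{t+1} \mid \mathcal F_t] = 2.1050

For an AR(p) model X_t = c + sum_i phi_i X_{t-i} + eps_t, the
one-step-ahead conditional mean is
  E[X_{t+1} | X_t, ...] = c + sum_i phi_i X_{t+1-i}.
Substitute known values:
  E[X_{t+1} | ...] = (0.421) * (5)
                   = 2.1050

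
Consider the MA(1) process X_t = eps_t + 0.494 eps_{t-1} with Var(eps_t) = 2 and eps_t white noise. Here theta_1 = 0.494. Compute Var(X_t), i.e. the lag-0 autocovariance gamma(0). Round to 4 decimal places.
\gamma(0) = 2.4881

For an MA(q) process X_t = eps_t + sum_i theta_i eps_{t-i} with
Var(eps_t) = sigma^2, the variance is
  gamma(0) = sigma^2 * (1 + sum_i theta_i^2).
  sum_i theta_i^2 = (0.494)^2 = 0.244036.
  gamma(0) = 2 * (1 + 0.244036) = 2 * 1.244036 = 2.488072, which rounds to 2.4881.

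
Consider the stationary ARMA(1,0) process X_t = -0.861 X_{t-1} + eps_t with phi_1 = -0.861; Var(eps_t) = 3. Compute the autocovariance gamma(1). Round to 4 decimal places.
\gamma(1) = -9.9853

Multiply the model equation by X_{t-k} and take expectations. With theta_0 = psi_0 = 1 and psi_j the MA(infinity) weights, this gives
  gamma(k) - sum_i phi_i gamma(k-i) = c_k,
  c_k = sigma^2 * sum_{j=k..q} theta_j psi_{j-k}   (c_k = 0 for k > q),
using gamma(-m) = gamma(m).
Pure AR (q = 0): c_0 = sigma^2 = 3, c_k = 0 for k >= 1.
Equations for k = 0 and k = 1 (AR order 1):
  gamma(0) = phi_1 gamma(1) + c_0
  gamma(1) = phi_1 gamma(0) + c_1
Substituting the second into the first: gamma(0) (1 - phi_1^2) = c_0 + phi_1 c_1, so
  gamma(0) = c_0 / (1 - phi_1^2) = 3 / (1 - (-0.861)^2) = 3 / 0.258679 = 11.597385.
  gamma(1) = phi_1 gamma(0) = (-0.861)(11.597385) = -9.985349.
Therefore gamma(1) = -9.9853 (to 4 decimal places).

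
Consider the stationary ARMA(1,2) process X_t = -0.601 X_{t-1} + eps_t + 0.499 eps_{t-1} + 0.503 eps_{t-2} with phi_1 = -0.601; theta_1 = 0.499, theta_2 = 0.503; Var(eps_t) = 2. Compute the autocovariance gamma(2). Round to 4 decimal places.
\gamma(2) = 1.5579

Multiply the model equation by X_{t-k} and take expectations. With theta_0 = psi_0 = 1 and psi_j the MA(infinity) weights, this gives
  gamma(k) - sum_i phi_i gamma(k-i) = c_k,
  c_k = sigma^2 * sum_{j=k..q} theta_j psi_{j-k}   (c_k = 0 for k > q),
using gamma(-m) = gamma(m).
psi-weights needed (psi_j = theta_j + sum_i phi_i psi_{j-i}):
  psi_1 = theta_1 + phi_1 = 0.499 + (-0.601) = -0.102
  psi_2 = theta_2 + phi_1 psi_1 = 0.503 + (-0.601)(-0.102) = 0.564302
Right-hand sides:
  c_0 = sigma^2 (1 + theta_1 psi_1 + theta_2 psi_2) = 2 * (1 + (0.499)(-0.102) + (0.503)(0.564302)) = 2 * 1.232946 = 2.465892
  c_1 = sigma^2 (theta_1 + theta_2 psi_1) = 2 * (0.499 + (0.503)(-0.102)) = 0.895388
  c_2 = sigma^2 theta_2 = 2 * (0.503) = 1.006
Equations for k = 0 and k = 1 (AR order 1):
  gamma(0) = phi_1 gamma(1) + c_0
  gamma(1) = phi_1 gamma(0) + c_1
Substituting the second into the first: gamma(0) (1 - phi_1^2) = c_0 + phi_1 c_1, so
  gamma(0) = (c_0 + phi_1 c_1) / (1 - phi_1^2) = (2.465892 + (-0.601)(0.895388)) / (1 - (-0.601)^2) = 1.927764 / 0.638799 = 3.017794.
  gamma(1) = phi_1 gamma(0) + c_1 = (-0.601)(3.017794) + (0.895388) = -0.918306.
For k = 2: gamma(2) = phi_1 gamma(1) + c_2
  = (-0.601)(-0.918306) + (1.006) = 1.557902.
Therefore gamma(2) = 1.5579 (to 4 decimal places).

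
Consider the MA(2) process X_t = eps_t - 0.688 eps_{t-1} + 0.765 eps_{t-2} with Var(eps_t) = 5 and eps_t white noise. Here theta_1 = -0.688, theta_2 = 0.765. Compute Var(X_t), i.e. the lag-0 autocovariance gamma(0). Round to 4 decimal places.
\gamma(0) = 10.2928

For an MA(q) process X_t = eps_t + sum_i theta_i eps_{t-i} with
Var(eps_t) = sigma^2, the variance is
  gamma(0) = sigma^2 * (1 + sum_i theta_i^2).
  sum_i theta_i^2 = (-0.688)^2 + (0.765)^2 = 0.473344 + 0.585225 = 1.058569.
  gamma(0) = 5 * (1 + 1.058569) = 5 * 2.058569 = 10.292845, which rounds to 10.2928.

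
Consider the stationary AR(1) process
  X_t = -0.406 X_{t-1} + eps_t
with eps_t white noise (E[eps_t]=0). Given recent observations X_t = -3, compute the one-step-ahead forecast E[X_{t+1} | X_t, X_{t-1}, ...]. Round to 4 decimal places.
E[X_{t+1} \mid \mathcal F_t] = 1.2180

For an AR(p) model X_t = c + sum_i phi_i X_{t-i} + eps_t, the
one-step-ahead conditional mean is
  E[X_{t+1} | X_t, ...] = c + sum_i phi_i X_{t+1-i}.
Substitute known values:
  E[X_{t+1} | ...] = (-0.406) * (-3)
                   = 1.2180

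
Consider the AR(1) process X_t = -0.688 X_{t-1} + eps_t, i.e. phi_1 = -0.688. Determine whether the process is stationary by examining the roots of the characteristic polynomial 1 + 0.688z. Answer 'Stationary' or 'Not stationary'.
\text{Stationary}

The AR(p) characteristic polynomial is P(z) = 1 + 0.688z.
Stationarity requires all roots to lie outside the unit circle, i.e. |z| > 1 for every root.
This is linear in z: 1 + (0.688) z = 0  =>  z = -1/(0.688) = -1.453488,  |z| = 1.453488.
Moduli of all roots: 1.4535.
All moduli strictly greater than 1? Yes.
Verdict: Stationary.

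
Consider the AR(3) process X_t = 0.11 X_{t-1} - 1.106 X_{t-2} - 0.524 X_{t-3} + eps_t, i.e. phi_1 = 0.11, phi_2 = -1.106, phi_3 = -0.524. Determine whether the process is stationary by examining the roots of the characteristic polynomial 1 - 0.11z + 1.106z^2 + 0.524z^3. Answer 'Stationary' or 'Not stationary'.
\text{Not stationary}

The AR(p) characteristic polynomial is P(z) = 1 - 0.11z + 1.106z^2 + 0.524z^3.
Stationarity requires all roots to lie outside the unit circle, i.e. |z| > 1 for every root.
Degree 3: look for a simple real root z0 first, then factor out (1 - z/z0) and solve the remaining quadratic.
Testing z0 = -2.5: P(-2.5) = 1 + (-0.11)(-2.5) + (1.106)(-2.5)^2 + (0.524)(-2.5)^3
  = 1 + (0.275) + (6.9125) + (-8.1875) = 0.  So z_0 = -2.5 is a root, |z_0| = 2.5.
Divide out the factor (1 + 0.4 z) = (1 - z/z0) (since 1/z0 = -0.4):
  P(z) = (1 + 0.4 z)(1 + (-0.51) z + (1.31) z^2)
  [check: z-coef -0.51 - (-0.4) = -0.11; z^2-coef 1.31 - (-0.4)(-0.51) = 1.106; z^3-coef -(-0.4)(1.31) = 0.524.]
Remaining roots from the quadratic factor 1 + (-0.51) z + (1.31) z^2:
  Set 1 + (-0.51) z + (1.31) z^2 = 0, i.e. a z^2 + b z + c = 0 with a = 1.31, b = -0.51, c = 1.
  Discriminant D = b^2 - 4ac = (-0.51)^2 - 4*(1.31)*1 = 0.2601 - (5.24) = -4.9799.
  D < 0, so the roots are the complex-conjugate pair z = (-b +/- i sqrt(-D)) / (2a) = 0.1947 +/- 0.8517i.
  For a conjugate pair |z|^2 = z * conj(z) = (product of roots) = c/a = 1/(1.31) = 0.763359, so |z| = sqrt(0.763359) = 0.8737 for both roots.
Moduli of all roots: 2.5000, 0.8737, 0.8737.
All moduli strictly greater than 1? No.
Verdict: Not stationary.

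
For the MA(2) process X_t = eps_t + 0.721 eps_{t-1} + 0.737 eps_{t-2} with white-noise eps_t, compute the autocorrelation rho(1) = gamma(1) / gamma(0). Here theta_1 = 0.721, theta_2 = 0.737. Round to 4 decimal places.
\rho(1) = 0.6071

For an MA(q) process with theta_0 = 1, the autocovariance is
  gamma(k) = sigma^2 * sum_{i=0..q-k} theta_i * theta_{i+k},
and rho(k) = gamma(k) / gamma(0). Sigma^2 cancels.
  numerator   = (1)*(0.721) + (0.721)*(0.737) = 1.252377.
  denominator = (1)^2 + (0.721)^2 + (0.737)^2 = 2.06301.
  rho(1) = 1.252377 / 2.06301 = 0.6071.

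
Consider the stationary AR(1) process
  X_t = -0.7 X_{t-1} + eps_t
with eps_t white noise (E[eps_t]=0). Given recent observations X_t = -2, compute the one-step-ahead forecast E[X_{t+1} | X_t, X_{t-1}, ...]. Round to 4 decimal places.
E[X_{t+1} \mid \mathcal F_t] = 1.4000

For an AR(p) model X_t = c + sum_i phi_i X_{t-i} + eps_t, the
one-step-ahead conditional mean is
  E[X_{t+1} | X_t, ...] = c + sum_i phi_i X_{t+1-i}.
Substitute known values:
  E[X_{t+1} | ...] = (-0.7) * (-2)
                   = 1.4000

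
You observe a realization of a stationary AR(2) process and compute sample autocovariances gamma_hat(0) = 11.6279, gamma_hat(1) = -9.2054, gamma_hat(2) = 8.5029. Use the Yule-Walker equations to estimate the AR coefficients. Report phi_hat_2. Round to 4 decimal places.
\hat\phi_{2} = 0.2800

The Yule-Walker equations for an AR(p) process read, in matrix form,
  Gamma_p phi = r_p,   with   (Gamma_p)_{ij} = gamma(|i - j|),
                       (r_p)_i = gamma(i),   i,j = 1..p.
Substitute the sample gammas (Toeplitz matrix and right-hand side of size 2):
  Gamma_p = [[11.6279, -9.2054], [-9.2054, 11.6279]]
  r_p     = [-9.2054, 8.5029]
Written out:
  11.6279 phi_1 - 9.2054 phi_2 = -9.2054
  -9.2054 phi_1 + 11.6279 phi_2 = 8.5029
Solve by Cramer's rule:
  det = gamma(0)^2 - gamma(1)^2 = (11.6279)^2 - (-9.2054)^2 = 135.20805841 - 84.73938916 = 50.46866925
  phi_hat_1 = [gamma(1) gamma(0) - gamma(1) gamma(2)] / det = [(-9.2054)(11.6279) - (-9.2054)(8.5029)] / 50.46866925 = -28.766875 / 50.46866925 = -0.57
  phi_hat_2 = [gamma(0) gamma(2) - gamma(1)^2] / det = [(11.6279)(8.5029) - (-9.2054)^2] / 50.46866925 = 14.13148175 / 50.46866925 = 0.28
So phi_hat = [-0.5700, 0.2800].
Therefore phi_hat_2 = 0.2800.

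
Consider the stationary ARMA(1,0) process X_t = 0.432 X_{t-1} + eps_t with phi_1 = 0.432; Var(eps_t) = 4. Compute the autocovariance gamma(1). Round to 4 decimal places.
\gamma(1) = 2.1245

Multiply the model equation by X_{t-k} and take expectations. With theta_0 = psi_0 = 1 and psi_j the MA(infinity) weights, this gives
  gamma(k) - sum_i phi_i gamma(k-i) = c_k,
  c_k = sigma^2 * sum_{j=k..q} theta_j psi_{j-k}   (c_k = 0 for k > q),
using gamma(-m) = gamma(m).
Pure AR (q = 0): c_0 = sigma^2 = 4, c_k = 0 for k >= 1.
Equations for k = 0 and k = 1 (AR order 1):
  gamma(0) = phi_1 gamma(1) + c_0
  gamma(1) = phi_1 gamma(0) + c_1
Substituting the second into the first: gamma(0) (1 - phi_1^2) = c_0 + phi_1 c_1, so
  gamma(0) = c_0 / (1 - phi_1^2) = 4 / (1 - (0.432)^2) = 4 / 0.813376 = 4.917775.
  gamma(1) = phi_1 gamma(0) = (0.432)(4.917775) = 2.124479.
Therefore gamma(1) = 2.1245 (to 4 decimal places).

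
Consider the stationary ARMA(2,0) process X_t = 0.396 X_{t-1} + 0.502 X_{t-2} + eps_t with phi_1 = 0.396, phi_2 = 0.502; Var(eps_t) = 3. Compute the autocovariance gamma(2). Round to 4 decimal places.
\gamma(2) = 8.9106

Multiply the model equation by X_{t-k} and take expectations. With theta_0 = psi_0 = 1 and psi_j the MA(infinity) weights, this gives
  gamma(k) - sum_i phi_i gamma(k-i) = c_k,
  c_k = sigma^2 * sum_{j=k..q} theta_j psi_{j-k}   (c_k = 0 for k > q),
using gamma(-m) = gamma(m).
Pure AR (q = 0): c_0 = sigma^2 = 3, c_k = 0 for k >= 1.
Equations for k = 0, 1, 2 (AR order 2, c_2 = 0):
  (E0) gamma(0) = phi_1 gamma(1) + phi_2 gamma(2) + c_0
  (E1) gamma(1) = phi_1 gamma(0) + phi_2 gamma(1) + c_1
  (E2) gamma(2) = phi_1 gamma(1) + phi_2 gamma(0)
From (E1): gamma(1) = A gamma(0) + B with
  A = phi_1 / (1 - phi_2) = 0.396 / 0.498 = 0.795181,   B = c_1 / (1 - phi_2) = 0 / 0.498 = 0.
Insert (E2) into (E0): gamma(0) (1 - phi_2^2) = phi_1 (1 + phi_2) gamma(1) + c_0.
  phi_1 (1 + phi_2) = (0.396)(1.502) = 0.594792,   1 - phi_2^2 = 0.747996.
Replace gamma(1) by A gamma(0) + B and collect gamma(0):
  gamma(0) [0.747996 - (0.594792)(0.795181)] = c_0 = 3
  gamma(0) * 0.275029 = 3
  gamma(0) = 3 / 0.275029 = 10.907946.
  gamma(1) = A gamma(0) = (0.795181)(10.907946) = 8.673788.
  gamma(2) = phi_1 gamma(1) + phi_2 gamma(0) = (0.396)(8.673788) + (0.502)(10.907946) = 8.910609.
Therefore gamma(2) = 8.9106 (to 4 decimal places).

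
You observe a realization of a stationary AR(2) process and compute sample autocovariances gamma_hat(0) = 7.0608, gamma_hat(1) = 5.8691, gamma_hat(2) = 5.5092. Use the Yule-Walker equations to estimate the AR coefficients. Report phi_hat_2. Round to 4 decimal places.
\hat\phi_{2} = 0.2890

The Yule-Walker equations for an AR(p) process read, in matrix form,
  Gamma_p phi = r_p,   with   (Gamma_p)_{ij} = gamma(|i - j|),
                       (r_p)_i = gamma(i),   i,j = 1..p.
Substitute the sample gammas (Toeplitz matrix and right-hand side of size 2):
  Gamma_p = [[7.0608, 5.8691], [5.8691, 7.0608]]
  r_p     = [5.8691, 5.5092]
Written out:
  7.0608 phi_1 + 5.8691 phi_2 = 5.8691
  5.8691 phi_1 + 7.0608 phi_2 = 5.5092
Solve by Cramer's rule:
  det = gamma(0)^2 - gamma(1)^2 = (7.0608)^2 - (5.8691)^2 = 49.85489664 - 34.44633481 = 15.40856183
  phi_hat_1 = [gamma(1) gamma(0) - gamma(1) gamma(2)] / det = [(5.8691)(7.0608) - (5.8691)(5.5092)] / 15.40856183 = 9.10649556 / 15.40856183 = 0.591
  phi_hat_2 = [gamma(0) gamma(2) - gamma(1)^2] / det = [(7.0608)(5.5092) - (5.8691)^2] / 15.40856183 = 4.45302455 / 15.40856183 = 0.289
So phi_hat = [0.5910, 0.2890].
Therefore phi_hat_2 = 0.2890.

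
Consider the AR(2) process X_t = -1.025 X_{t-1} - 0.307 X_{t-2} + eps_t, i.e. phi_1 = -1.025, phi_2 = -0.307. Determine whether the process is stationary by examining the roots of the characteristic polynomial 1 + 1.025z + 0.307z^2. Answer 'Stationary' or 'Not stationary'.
\text{Stationary}

The AR(p) characteristic polynomial is P(z) = 1 + 1.025z + 0.307z^2.
Stationarity requires all roots to lie outside the unit circle, i.e. |z| > 1 for every root.
Set 1 + (1.025) z + (0.307) z^2 = 0, i.e. a z^2 + b z + c = 0 with a = 0.307, b = 1.025, c = 1.
Discriminant D = b^2 - 4ac = (1.025)^2 - 4*(0.307)*1 = 1.050625 - (1.228) = -0.177375.
D < 0, so the roots are the complex-conjugate pair z = (-b +/- i sqrt(-D)) / (2a) = -1.6694 +/- 0.6859i.
For a conjugate pair |z|^2 = z * conj(z) = (product of roots) = c/a = 1/(0.307) = 3.257329, so |z| = sqrt(3.257329) = 1.8048 for both roots.
Moduli of all roots: 1.8048, 1.8048.
All moduli strictly greater than 1? Yes.
Verdict: Stationary.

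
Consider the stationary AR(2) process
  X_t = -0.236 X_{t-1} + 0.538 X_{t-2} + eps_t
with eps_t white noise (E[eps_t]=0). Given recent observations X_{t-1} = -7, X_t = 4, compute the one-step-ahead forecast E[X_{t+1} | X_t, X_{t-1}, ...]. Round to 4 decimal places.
E[X_{t+1} \mid \mathcal F_t] = -4.7100

For an AR(p) model X_t = c + sum_i phi_i X_{t-i} + eps_t, the
one-step-ahead conditional mean is
  E[X_{t+1} | X_t, ...] = c + sum_i phi_i X_{t+1-i}.
Substitute known values:
  E[X_{t+1} | ...] = (-0.236) * (4) + (0.538) * (-7)
                   = -4.7100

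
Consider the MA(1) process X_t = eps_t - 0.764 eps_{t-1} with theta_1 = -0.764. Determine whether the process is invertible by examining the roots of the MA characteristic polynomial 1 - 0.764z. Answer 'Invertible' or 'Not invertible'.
\text{Invertible}

The MA(q) characteristic polynomial is P(z) = 1 - 0.764z.
Invertibility requires all roots to lie outside the unit circle, i.e. |z| > 1 for every root.
This is linear in z: 1 + (-0.764) z = 0  =>  z = -1/(-0.764) = 1.308901,  |z| = 1.308901.
Moduli of all roots: 1.3089.
All moduli strictly greater than 1? Yes.
Verdict: Invertible.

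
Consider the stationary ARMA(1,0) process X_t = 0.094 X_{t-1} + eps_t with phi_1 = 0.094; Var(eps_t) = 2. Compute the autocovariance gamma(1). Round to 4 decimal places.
\gamma(1) = 0.1897

Multiply the model equation by X_{t-k} and take expectations. With theta_0 = psi_0 = 1 and psi_j the MA(infinity) weights, this gives
  gamma(k) - sum_i phi_i gamma(k-i) = c_k,
  c_k = sigma^2 * sum_{j=k..q} theta_j psi_{j-k}   (c_k = 0 for k > q),
using gamma(-m) = gamma(m).
Pure AR (q = 0): c_0 = sigma^2 = 2, c_k = 0 for k >= 1.
Equations for k = 0 and k = 1 (AR order 1):
  gamma(0) = phi_1 gamma(1) + c_0
  gamma(1) = phi_1 gamma(0) + c_1
Substituting the second into the first: gamma(0) (1 - phi_1^2) = c_0 + phi_1 c_1, so
  gamma(0) = c_0 / (1 - phi_1^2) = 2 / (1 - (0.094)^2) = 2 / 0.991164 = 2.01783.
  gamma(1) = phi_1 gamma(0) = (0.094)(2.01783) = 0.189676.
Therefore gamma(1) = 0.1897 (to 4 decimal places).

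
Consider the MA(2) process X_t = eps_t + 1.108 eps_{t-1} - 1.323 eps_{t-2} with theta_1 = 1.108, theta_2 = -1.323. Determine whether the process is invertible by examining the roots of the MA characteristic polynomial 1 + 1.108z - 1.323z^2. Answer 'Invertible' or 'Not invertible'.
\text{Not invertible}

The MA(q) characteristic polynomial is P(z) = 1 + 1.108z - 1.323z^2.
Invertibility requires all roots to lie outside the unit circle, i.e. |z| > 1 for every root.
Set 1 + (1.108) z + (-1.323) z^2 = 0, i.e. a z^2 + b z + c = 0 with a = -1.323, b = 1.108, c = 1.
Discriminant D = b^2 - 4ac = (1.108)^2 - 4*(-1.323)*1 = 1.227664 - (-5.292) = 6.519664.
D >= 0, so the roots are real: z = (-b +/- sqrt(D)) / (2a) = (-1.108 +/- 2.553363) / (-2.646).
  z_1 = (-1.108 + 2.553363) / (-2.646) = -0.5462,   |z_1| = 0.5462.
  z_2 = (-1.108 - 2.553363) / (-2.646) = 1.3837,   |z_2| = 1.3837.
Moduli of all roots: 0.5462, 1.3837.
All moduli strictly greater than 1? No.
Verdict: Not invertible.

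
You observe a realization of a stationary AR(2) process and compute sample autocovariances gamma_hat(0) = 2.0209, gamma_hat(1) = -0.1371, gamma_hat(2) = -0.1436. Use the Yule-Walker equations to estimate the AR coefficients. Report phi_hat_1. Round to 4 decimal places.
\hat\phi_{1} = -0.0730

The Yule-Walker equations for an AR(p) process read, in matrix form,
  Gamma_p phi = r_p,   with   (Gamma_p)_{ij} = gamma(|i - j|),
                       (r_p)_i = gamma(i),   i,j = 1..p.
Substitute the sample gammas (Toeplitz matrix and right-hand side of size 2):
  Gamma_p = [[2.0209, -0.1371], [-0.1371, 2.0209]]
  r_p     = [-0.1371, -0.1436]
Written out:
  2.0209 phi_1 - 0.1371 phi_2 = -0.1371
  -0.1371 phi_1 + 2.0209 phi_2 = -0.1436
Solve by Cramer's rule:
  det = gamma(0)^2 - gamma(1)^2 = (2.0209)^2 - (-0.1371)^2 = 4.08403681 - 0.01879641 = 4.0652404
  phi_hat_1 = [gamma(1) gamma(0) - gamma(1) gamma(2)] / det = [(-0.1371)(2.0209) - (-0.1371)(-0.1436)] / 4.0652404 = -0.29675295 / 4.0652404 = -0.073
  phi_hat_2 = [gamma(0) gamma(2) - gamma(1)^2] / det = [(2.0209)(-0.1436) - (-0.1371)^2] / 4.0652404 = -0.30899765 / 4.0652404 = -0.076
So phi_hat = [-0.0730, -0.0760].
Therefore phi_hat_1 = -0.0730.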